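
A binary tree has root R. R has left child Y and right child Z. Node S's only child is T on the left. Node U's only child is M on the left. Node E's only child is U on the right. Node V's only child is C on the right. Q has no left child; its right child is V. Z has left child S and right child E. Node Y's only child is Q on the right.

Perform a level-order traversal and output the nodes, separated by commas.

Level-order visits nodes level by level from the root, left to right within each level.
Level 0: R
Level 1: Y, Z
Level 2: Q, S, E
Level 3: V, T, U
Level 4: C, M

R, Y, Z, Q, S, E, V, T, U, C, M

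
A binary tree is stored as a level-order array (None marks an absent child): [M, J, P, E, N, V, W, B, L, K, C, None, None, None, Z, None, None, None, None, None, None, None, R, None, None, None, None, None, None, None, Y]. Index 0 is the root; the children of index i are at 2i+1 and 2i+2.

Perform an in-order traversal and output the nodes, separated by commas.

B, E, L, J, K, N, C, R, M, V, P, W, Z, Y

In-order visits the left subtree, then the node, then the right subtree.
At M: go left to J.
  At J: go left to E.
    At E: go left to B.
      B is a leaf — visit B.
    Visit E.
    At E: go right to L.
      L is a leaf — visit L.
  Visit J.
  At J: go right to N.
    At N: go left to K.
      K is a leaf — visit K.
    Visit N.
    At N: go right to C.
      At C: no left child.
      Visit C.
      At C: go right to R.
        R is a leaf — visit R.
Visit M.
At M: go right to P.
  At P: go left to V.
    V is a leaf — visit V.
  Visit P.
  At P: go right to W.
    At W: no left child.
    Visit W.
    At W: go right to Z.
      At Z: no left child.
      Visit Z.
      At Z: go right to Y.
        Y is a leaf — visit Y.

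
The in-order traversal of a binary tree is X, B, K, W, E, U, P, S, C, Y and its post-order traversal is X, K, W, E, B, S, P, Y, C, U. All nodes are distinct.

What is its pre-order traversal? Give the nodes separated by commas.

U, B, X, E, W, K, C, P, S, Y

The last element of post-order is the root; it splits in-order into left and right subtrees.
Root U: left subtree has 5 nodes {X, B, K, W, E}, right has 4 {P, S, C, Y}.
  Root B: left subtree has 1 node {X}, right has 3 {K, W, E}.
    Root E: left subtree has 2 nodes {K, W}, right has 0 { }.
      Root W: left subtree has 1 node {K}, right has 0 { }.
  Root C: left subtree has 2 nodes {P, S}, right has 1 {Y}.
    Root P: left subtree has 0 nodes { }, right has 1 {S}.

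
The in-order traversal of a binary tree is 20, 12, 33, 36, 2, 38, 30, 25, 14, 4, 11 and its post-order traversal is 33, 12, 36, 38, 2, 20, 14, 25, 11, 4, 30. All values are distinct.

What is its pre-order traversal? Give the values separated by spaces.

The last element of post-order is the root; it splits in-order into left and right subtrees.
Root 30: left subtree has 6 nodes {20, 12, 33, 36, 2, 38}, right has 4 {25, 14, 4, 11}.
  Root 20: left subtree has 0 nodes { }, right has 5 {12, 33, 36, 2, 38}.
    Root 2: left subtree has 3 nodes {12, 33, 36}, right has 1 {38}.
      Root 36: left subtree has 2 nodes {12, 33}, right has 0 { }.
        Root 12: left subtree has 0 nodes { }, right has 1 {33}.
  Root 4: left subtree has 2 nodes {25, 14}, right has 1 {11}.
    Root 25: left subtree has 0 nodes { }, right has 1 {14}.

30 20 2 36 12 33 38 4 25 14 11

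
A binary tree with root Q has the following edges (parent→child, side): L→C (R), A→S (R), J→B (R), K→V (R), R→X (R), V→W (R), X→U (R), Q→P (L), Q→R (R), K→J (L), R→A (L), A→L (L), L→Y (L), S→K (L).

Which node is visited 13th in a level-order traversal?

V

Level-order visits nodes level by level from the root, left to right within each level.
Level 0: Q
Level 1: P, R
Level 2: A, X
Level 3: L, S, U
Level 4: Y, C, K
Level 5: J, V
Level 6: B, W
Full level-order sequence: Q, P, R, A, X, L, S, U, Y, C, K, J, V, B, W.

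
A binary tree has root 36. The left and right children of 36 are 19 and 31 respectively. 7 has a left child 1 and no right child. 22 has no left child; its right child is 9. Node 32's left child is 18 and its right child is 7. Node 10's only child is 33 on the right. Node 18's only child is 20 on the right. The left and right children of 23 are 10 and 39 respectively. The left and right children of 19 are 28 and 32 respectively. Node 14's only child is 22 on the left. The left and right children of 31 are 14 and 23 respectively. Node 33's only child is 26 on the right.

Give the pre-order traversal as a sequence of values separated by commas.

36, 19, 28, 32, 18, 20, 7, 1, 31, 14, 22, 9, 23, 10, 33, 26, 39

Pre-order visits the node, then its left subtree, then its right subtree.
Visit 36.
At 36: go left to 19.
  Visit 19.
  At 19: go left to 28.
    28 is a leaf — visit 28.
  At 19: go right to 32.
    Visit 32.
    At 32: go left to 18.
      Visit 18.
      At 18: no left child.
      At 18: go right to 20.
        20 is a leaf — visit 20.
    At 32: go right to 7.
      Visit 7.
      At 7: go left to 1.
        1 is a leaf — visit 1.
      At 7: no right child.
At 36: go right to 31.
  Visit 31.
  At 31: go left to 14.
    Visit 14.
    At 14: go left to 22.
      Visit 22.
      At 22: no left child.
      At 22: go right to 9.
        9 is a leaf — visit 9.
    At 14: no right child.
  At 31: go right to 23.
    Visit 23.
    At 23: go left to 10.
      Visit 10.
      At 10: no left child.
      At 10: go right to 33.
        Visit 33.
        At 33: no left child.
        At 33: go right to 26.
          26 is a leaf — visit 26.
    At 23: go right to 39.
      39 is a leaf — visit 39.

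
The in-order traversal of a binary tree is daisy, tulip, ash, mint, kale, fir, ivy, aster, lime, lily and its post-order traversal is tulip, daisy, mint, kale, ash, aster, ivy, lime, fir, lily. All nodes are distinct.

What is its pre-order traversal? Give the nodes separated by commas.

lily, fir, ash, daisy, tulip, kale, mint, lime, ivy, aster

The last element of post-order is the root; it splits in-order into left and right subtrees.
Root lily: left subtree has 9 nodes {daisy, tulip, ash, mint, kale, fir, ivy, aster, lime}, right has 0 { }.
  Root fir: left subtree has 5 nodes {daisy, tulip, ash, mint, kale}, right has 3 {ivy, aster, lime}.
    Root ash: left subtree has 2 nodes {daisy, tulip}, right has 2 {mint, kale}.
      Root daisy: left subtree has 0 nodes { }, right has 1 {tulip}.
      Root kale: left subtree has 1 node {mint}, right has 0 { }.
    Root lime: left subtree has 2 nodes {ivy, aster}, right has 0 { }.
      Root ivy: left subtree has 0 nodes { }, right has 1 {aster}.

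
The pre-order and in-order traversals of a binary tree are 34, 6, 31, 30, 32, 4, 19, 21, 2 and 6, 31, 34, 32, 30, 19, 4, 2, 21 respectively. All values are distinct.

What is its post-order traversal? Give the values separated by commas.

31, 6, 32, 19, 2, 21, 4, 30, 34

The first element of pre-order is the root; it splits in-order into left and right subtrees.
Root 34: left subtree has 2 nodes {6, 31}, right has 6 {32, 30, 19, 4, 2, 21}.
  Root 6: left subtree has 0 nodes { }, right has 1 {31}.
  Root 30: left subtree has 1 node {32}, right has 4 {19, 4, 2, 21}.
    Root 4: left subtree has 1 node {19}, right has 2 {2, 21}.
      Root 21: left subtree has 1 node {2}, right has 0 { }.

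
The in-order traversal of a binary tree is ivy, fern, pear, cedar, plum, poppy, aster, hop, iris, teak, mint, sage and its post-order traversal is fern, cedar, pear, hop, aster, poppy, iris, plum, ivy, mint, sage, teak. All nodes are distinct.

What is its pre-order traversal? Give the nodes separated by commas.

The last element of post-order is the root; it splits in-order into left and right subtrees.
Root teak: left subtree has 9 nodes {ivy, fern, pear, cedar, plum, poppy, aster, hop, iris}, right has 2 {mint, sage}.
  Root ivy: left subtree has 0 nodes { }, right has 8 {fern, pear, cedar, plum, poppy, aster, hop, iris}.
    Root plum: left subtree has 3 nodes {fern, pear, cedar}, right has 4 {poppy, aster, hop, iris}.
      Root pear: left subtree has 1 node {fern}, right has 1 {cedar}.
      Root iris: left subtree has 3 nodes {poppy, aster, hop}, right has 0 { }.
        Root poppy: left subtree has 0 nodes { }, right has 2 {aster, hop}.
          Root aster: left subtree has 0 nodes { }, right has 1 {hop}.
  Root sage: left subtree has 1 node {mint}, right has 0 { }.

teak, ivy, plum, pear, fern, cedar, iris, poppy, aster, hop, sage, mint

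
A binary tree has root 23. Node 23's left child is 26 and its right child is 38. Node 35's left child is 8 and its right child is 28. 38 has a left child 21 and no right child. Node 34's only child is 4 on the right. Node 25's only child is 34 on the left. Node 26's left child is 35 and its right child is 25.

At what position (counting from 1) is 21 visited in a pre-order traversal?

Pre-order visits the node, then its left subtree, then its right subtree.
Visit 23.
At 23: go left to 26.
  Visit 26.
  At 26: go left to 35.
    Visit 35.
    At 35: go left to 8.
      8 is a leaf — visit 8.
    At 35: go right to 28.
      28 is a leaf — visit 28.
  At 26: go right to 25.
    Visit 25.
    At 25: go left to 34.
      Visit 34.
      At 34: no left child.
      At 34: go right to 4.
        4 is a leaf — visit 4.
    At 25: no right child.
At 23: go right to 38.
  Visit 38.
  At 38: go left to 21.
    21 is a leaf — visit 21.
  At 38: no right child.
Full pre-order sequence: 23, 26, 35, 8, 28, 25, 34, 4, 38, 21.

10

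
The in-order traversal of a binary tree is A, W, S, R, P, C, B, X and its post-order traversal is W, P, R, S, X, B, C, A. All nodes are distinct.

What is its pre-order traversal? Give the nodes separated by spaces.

The last element of post-order is the root; it splits in-order into left and right subtrees.
Root A: left subtree has 0 nodes { }, right has 7 {W, S, R, P, C, B, X}.
  Root C: left subtree has 4 nodes {W, S, R, P}, right has 2 {B, X}.
    Root S: left subtree has 1 node {W}, right has 2 {R, P}.
      Root R: left subtree has 0 nodes { }, right has 1 {P}.
    Root B: left subtree has 0 nodes { }, right has 1 {X}.

A C S W R P B X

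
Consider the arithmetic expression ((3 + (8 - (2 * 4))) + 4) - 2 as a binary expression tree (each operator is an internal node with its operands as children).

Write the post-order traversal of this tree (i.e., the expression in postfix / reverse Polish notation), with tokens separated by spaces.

3 8 2 4 * - + 4 + 2 -

Post-order on an expression tree gives postfix notation: for each operator, emit left operand, right operand, then the operator.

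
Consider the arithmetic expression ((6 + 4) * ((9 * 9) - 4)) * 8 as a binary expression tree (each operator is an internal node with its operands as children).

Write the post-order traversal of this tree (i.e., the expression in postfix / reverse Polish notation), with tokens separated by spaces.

6 4 + 9 9 * 4 - * 8 *

Post-order on an expression tree gives postfix notation: for each operator, emit left operand, right operand, then the operator.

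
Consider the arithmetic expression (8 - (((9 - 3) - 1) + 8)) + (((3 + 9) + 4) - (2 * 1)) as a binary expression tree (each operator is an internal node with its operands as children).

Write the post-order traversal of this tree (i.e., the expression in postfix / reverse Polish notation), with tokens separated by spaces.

Post-order on an expression tree gives postfix notation: for each operator, emit left operand, right operand, then the operator.

8 9 3 - 1 - 8 + - 3 9 + 4 + 2 1 * - +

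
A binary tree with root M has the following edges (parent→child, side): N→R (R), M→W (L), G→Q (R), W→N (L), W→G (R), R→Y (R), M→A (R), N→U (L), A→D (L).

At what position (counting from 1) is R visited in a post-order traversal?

Post-order visits the left subtree, then the right subtree, then the node.
At M: go left to W.
  At W: go left to N.
    At N: go left to U.
      U is a leaf — visit U.
    At N: go right to R.
      At R: no left child.
      At R: go right to Y.
        Y is a leaf — visit Y.
      Visit R.
    Visit N.
  At W: go right to G.
    At G: no left child.
    At G: go right to Q.
      Q is a leaf — visit Q.
    Visit G.
  Visit W.
At M: go right to A.
  At A: go left to D.
    D is a leaf — visit D.
  At A: no right child.
  Visit A.
Visit M.
Full post-order sequence: U, Y, R, N, Q, G, W, D, A, M.

3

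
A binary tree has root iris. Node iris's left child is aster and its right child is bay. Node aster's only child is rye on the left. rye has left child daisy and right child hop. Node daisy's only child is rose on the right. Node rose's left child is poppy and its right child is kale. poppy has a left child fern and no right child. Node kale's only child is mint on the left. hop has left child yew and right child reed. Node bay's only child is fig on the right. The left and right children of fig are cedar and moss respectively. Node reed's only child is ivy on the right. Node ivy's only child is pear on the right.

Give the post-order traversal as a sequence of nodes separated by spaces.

fern poppy mint kale rose daisy yew pear ivy reed hop rye aster cedar moss fig bay iris

Post-order visits the left subtree, then the right subtree, then the node.
At iris: go left to aster.
  At aster: go left to rye.
    At rye: go left to daisy.
      At daisy: no left child.
      At daisy: go right to rose.
        At rose: go left to poppy.
          At poppy: go left to fern.
            fern is a leaf — visit fern.
          At poppy: no right child.
          Visit poppy.
        At rose: go right to kale.
          At kale: go left to mint.
            mint is a leaf — visit mint.
          At kale: no right child.
          Visit kale.
        Visit rose.
      Visit daisy.
    At rye: go right to hop.
      At hop: go left to yew.
        yew is a leaf — visit yew.
      At hop: go right to reed.
        At reed: no left child.
        At reed: go right to ivy.
          At ivy: no left child.
          At ivy: go right to pear.
            pear is a leaf — visit pear.
          Visit ivy.
        Visit reed.
      Visit hop.
    Visit rye.
  At aster: no right child.
  Visit aster.
At iris: go right to bay.
  At bay: no left child.
  At bay: go right to fig.
    At fig: go left to cedar.
      cedar is a leaf — visit cedar.
    At fig: go right to moss.
      moss is a leaf — visit moss.
    Visit fig.
  Visit bay.
Visit iris.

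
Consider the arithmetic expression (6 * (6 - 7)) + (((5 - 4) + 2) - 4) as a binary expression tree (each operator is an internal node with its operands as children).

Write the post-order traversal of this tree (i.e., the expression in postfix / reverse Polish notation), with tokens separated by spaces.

6 6 7 - * 5 4 - 2 + 4 - +

Post-order on an expression tree gives postfix notation: for each operator, emit left operand, right operand, then the operator.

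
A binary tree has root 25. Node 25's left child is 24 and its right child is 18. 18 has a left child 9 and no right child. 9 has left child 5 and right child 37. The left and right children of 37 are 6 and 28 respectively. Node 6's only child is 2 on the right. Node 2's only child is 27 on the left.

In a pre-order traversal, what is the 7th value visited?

Pre-order visits the node, then its left subtree, then its right subtree.
Visit 25.
At 25: go left to 24.
  24 is a leaf — visit 24.
At 25: go right to 18.
  Visit 18.
  At 18: go left to 9.
    Visit 9.
    At 9: go left to 5.
      5 is a leaf — visit 5.
    At 9: go right to 37.
      Visit 37.
      At 37: go left to 6.
        Visit 6.
        At 6: no left child.
        At 6: go right to 2.
          Visit 2.
          At 2: go left to 27.
            27 is a leaf — visit 27.
          At 2: no right child.
      At 37: go right to 28.
        28 is a leaf — visit 28.
  At 18: no right child.
Full pre-order sequence: 25, 24, 18, 9, 5, 37, 6, 2, 27, 28.

6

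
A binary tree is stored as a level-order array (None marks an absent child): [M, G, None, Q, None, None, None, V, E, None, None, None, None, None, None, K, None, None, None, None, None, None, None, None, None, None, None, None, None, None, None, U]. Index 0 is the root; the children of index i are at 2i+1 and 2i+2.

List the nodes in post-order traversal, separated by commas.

U, K, V, E, Q, G, M

Post-order visits the left subtree, then the right subtree, then the node.
At M: go left to G.
  At G: go left to Q.
    At Q: go left to V.
      At V: go left to K.
        At K: go left to U.
          U is a leaf — visit U.
        At K: no right child.
        Visit K.
      At V: no right child.
      Visit V.
    At Q: go right to E.
      E is a leaf — visit E.
    Visit Q.
  At G: no right child.
  Visit G.
At M: no right child.
Visit M.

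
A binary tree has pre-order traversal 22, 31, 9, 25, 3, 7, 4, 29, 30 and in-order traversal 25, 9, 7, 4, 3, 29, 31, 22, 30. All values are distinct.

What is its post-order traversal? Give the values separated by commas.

The first element of pre-order is the root; it splits in-order into left and right subtrees.
Root 22: left subtree has 7 nodes {25, 9, 7, 4, 3, 29, 31}, right has 1 {30}.
  Root 31: left subtree has 6 nodes {25, 9, 7, 4, 3, 29}, right has 0 { }.
    Root 9: left subtree has 1 node {25}, right has 4 {7, 4, 3, 29}.
      Root 3: left subtree has 2 nodes {7, 4}, right has 1 {29}.
        Root 7: left subtree has 0 nodes { }, right has 1 {4}.

25, 4, 7, 29, 3, 9, 31, 30, 22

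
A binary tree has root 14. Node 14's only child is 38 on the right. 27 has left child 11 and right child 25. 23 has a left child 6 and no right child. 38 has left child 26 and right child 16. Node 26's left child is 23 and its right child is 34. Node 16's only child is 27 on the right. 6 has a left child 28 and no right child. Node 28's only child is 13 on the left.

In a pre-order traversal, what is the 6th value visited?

28

Pre-order visits the node, then its left subtree, then its right subtree.
Visit 14.
At 14: no left child.
At 14: go right to 38.
  Visit 38.
  At 38: go left to 26.
    Visit 26.
    At 26: go left to 23.
      Visit 23.
      At 23: go left to 6.
        Visit 6.
        At 6: go left to 28.
          Visit 28.
          At 28: go left to 13.
            13 is a leaf — visit 13.
          At 28: no right child.
        At 6: no right child.
      At 23: no right child.
    At 26: go right to 34.
      34 is a leaf — visit 34.
  At 38: go right to 16.
    Visit 16.
    At 16: no left child.
    At 16: go right to 27.
      Visit 27.
      At 27: go left to 11.
        11 is a leaf — visit 11.
      At 27: go right to 25.
        25 is a leaf — visit 25.
Full pre-order sequence: 14, 38, 26, 23, 6, 28, 13, 34, 16, 27, 11, 25.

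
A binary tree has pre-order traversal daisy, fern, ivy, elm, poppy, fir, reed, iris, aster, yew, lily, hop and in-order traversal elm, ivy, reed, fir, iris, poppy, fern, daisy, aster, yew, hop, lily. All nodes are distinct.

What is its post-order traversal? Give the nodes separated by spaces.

The first element of pre-order is the root; it splits in-order into left and right subtrees.
Root daisy: left subtree has 7 nodes {elm, ivy, reed, fir, iris, poppy, fern}, right has 4 {aster, yew, hop, lily}.
  Root fern: left subtree has 6 nodes {elm, ivy, reed, fir, iris, poppy}, right has 0 { }.
    Root ivy: left subtree has 1 node {elm}, right has 4 {reed, fir, iris, poppy}.
      Root poppy: left subtree has 3 nodes {reed, fir, iris}, right has 0 { }.
        Root fir: left subtree has 1 node {reed}, right has 1 {iris}.
  Root aster: left subtree has 0 nodes { }, right has 3 {yew, hop, lily}.
    Root yew: left subtree has 0 nodes { }, right has 2 {hop, lily}.
      Root lily: left subtree has 1 node {hop}, right has 0 { }.

elm reed iris fir poppy ivy fern hop lily yew aster daisy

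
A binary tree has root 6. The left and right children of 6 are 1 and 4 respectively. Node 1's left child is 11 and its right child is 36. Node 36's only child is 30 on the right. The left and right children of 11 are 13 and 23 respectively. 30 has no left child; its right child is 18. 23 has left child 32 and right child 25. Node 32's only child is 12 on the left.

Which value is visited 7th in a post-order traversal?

Post-order visits the left subtree, then the right subtree, then the node.
At 6: go left to 1.
  At 1: go left to 11.
    At 11: go left to 13.
      13 is a leaf — visit 13.
    At 11: go right to 23.
      At 23: go left to 32.
        At 32: go left to 12.
          12 is a leaf — visit 12.
        At 32: no right child.
        Visit 32.
      At 23: go right to 25.
        25 is a leaf — visit 25.
      Visit 23.
    Visit 11.
  At 1: go right to 36.
    At 36: no left child.
    At 36: go right to 30.
      At 30: no left child.
      At 30: go right to 18.
        18 is a leaf — visit 18.
      Visit 30.
    Visit 36.
  Visit 1.
At 6: go right to 4.
  4 is a leaf — visit 4.
Visit 6.
Full post-order sequence: 13, 12, 32, 25, 23, 11, 18, 30, 36, 1, 4, 6.

18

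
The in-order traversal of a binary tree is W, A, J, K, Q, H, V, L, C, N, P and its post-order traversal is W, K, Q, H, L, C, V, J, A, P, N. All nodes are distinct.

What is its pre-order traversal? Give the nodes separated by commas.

N, A, W, J, V, H, Q, K, C, L, P

The last element of post-order is the root; it splits in-order into left and right subtrees.
Root N: left subtree has 9 nodes {W, A, J, K, Q, H, V, L, C}, right has 1 {P}.
  Root A: left subtree has 1 node {W}, right has 7 {J, K, Q, H, V, L, C}.
    Root J: left subtree has 0 nodes { }, right has 6 {K, Q, H, V, L, C}.
      Root V: left subtree has 3 nodes {K, Q, H}, right has 2 {L, C}.
        Root H: left subtree has 2 nodes {K, Q}, right has 0 { }.
          Root Q: left subtree has 1 node {K}, right has 0 { }.
        Root C: left subtree has 1 node {L}, right has 0 { }.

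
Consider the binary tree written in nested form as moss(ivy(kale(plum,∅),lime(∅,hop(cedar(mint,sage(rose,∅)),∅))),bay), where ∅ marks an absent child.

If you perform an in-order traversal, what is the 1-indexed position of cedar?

In-order visits the left subtree, then the node, then the right subtree.
At moss: go left to ivy.
  At ivy: go left to kale.
    At kale: go left to plum.
      plum is a leaf — visit plum.
    Visit kale.
    At kale: no right child.
  Visit ivy.
  At ivy: go right to lime.
    At lime: no left child.
    Visit lime.
    At lime: go right to hop.
      At hop: go left to cedar.
        At cedar: go left to mint.
          mint is a leaf — visit mint.
        Visit cedar.
        At cedar: go right to sage.
          At sage: go left to rose.
            rose is a leaf — visit rose.
          Visit sage.
          At sage: no right child.
      Visit hop.
      At hop: no right child.
Visit moss.
At moss: go right to bay.
  bay is a leaf — visit bay.
Full in-order sequence: plum, kale, ivy, lime, mint, cedar, rose, sage, hop, moss, bay.

6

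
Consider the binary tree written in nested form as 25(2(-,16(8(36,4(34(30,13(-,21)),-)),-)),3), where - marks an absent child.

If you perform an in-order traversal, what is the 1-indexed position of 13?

6

In-order visits the left subtree, then the node, then the right subtree.
At 25: go left to 2.
  At 2: no left child.
  Visit 2.
  At 2: go right to 16.
    At 16: go left to 8.
      At 8: go left to 36.
        36 is a leaf — visit 36.
      Visit 8.
      At 8: go right to 4.
        At 4: go left to 34.
          At 34: go left to 30.
            30 is a leaf — visit 30.
          Visit 34.
          At 34: go right to 13.
            At 13: no left child.
            Visit 13.
            At 13: go right to 21.
              21 is a leaf — visit 21.
        Visit 4.
        At 4: no right child.
    Visit 16.
    At 16: no right child.
Visit 25.
At 25: go right to 3.
  3 is a leaf — visit 3.
Full in-order sequence: 2, 36, 8, 30, 34, 13, 21, 4, 16, 25, 3.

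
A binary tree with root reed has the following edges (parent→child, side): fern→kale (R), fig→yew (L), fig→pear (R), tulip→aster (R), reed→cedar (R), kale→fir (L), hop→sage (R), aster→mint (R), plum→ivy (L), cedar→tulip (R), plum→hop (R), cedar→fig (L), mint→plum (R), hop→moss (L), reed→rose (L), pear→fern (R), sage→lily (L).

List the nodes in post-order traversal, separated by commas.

rose, yew, fir, kale, fern, pear, fig, ivy, moss, lily, sage, hop, plum, mint, aster, tulip, cedar, reed

Post-order visits the left subtree, then the right subtree, then the node.
At reed: go left to rose.
  rose is a leaf — visit rose.
At reed: go right to cedar.
  At cedar: go left to fig.
    At fig: go left to yew.
      yew is a leaf — visit yew.
    At fig: go right to pear.
      At pear: no left child.
      At pear: go right to fern.
        At fern: no left child.
        At fern: go right to kale.
          At kale: go left to fir.
            fir is a leaf — visit fir.
          At kale: no right child.
          Visit kale.
        Visit fern.
      Visit pear.
    Visit fig.
  At cedar: go right to tulip.
    At tulip: no left child.
    At tulip: go right to aster.
      At aster: no left child.
      At aster: go right to mint.
        At mint: no left child.
        At mint: go right to plum.
          At plum: go left to ivy.
            ivy is a leaf — visit ivy.
          At plum: go right to hop.
            At hop: go left to moss.
              moss is a leaf — visit moss.
            At hop: go right to sage.
              At sage: go left to lily.
                lily is a leaf — visit lily.
              At sage: no right child.
              Visit sage.
            Visit hop.
          Visit plum.
        Visit mint.
      Visit aster.
    Visit tulip.
  Visit cedar.
Visit reed.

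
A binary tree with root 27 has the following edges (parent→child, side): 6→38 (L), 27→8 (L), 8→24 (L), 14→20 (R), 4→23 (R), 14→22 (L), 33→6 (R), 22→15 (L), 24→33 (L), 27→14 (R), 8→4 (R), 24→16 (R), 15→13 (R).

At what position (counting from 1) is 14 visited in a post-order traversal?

Post-order visits the left subtree, then the right subtree, then the node.
At 27: go left to 8.
  At 8: go left to 24.
    At 24: go left to 33.
      At 33: no left child.
      At 33: go right to 6.
        At 6: go left to 38.
          38 is a leaf — visit 38.
        At 6: no right child.
        Visit 6.
      Visit 33.
    At 24: go right to 16.
      16 is a leaf — visit 16.
    Visit 24.
  At 8: go right to 4.
    At 4: no left child.
    At 4: go right to 23.
      23 is a leaf — visit 23.
    Visit 4.
  Visit 8.
At 27: go right to 14.
  At 14: go left to 22.
    At 22: go left to 15.
      At 15: no left child.
      At 15: go right to 13.
        13 is a leaf — visit 13.
      Visit 15.
    At 22: no right child.
    Visit 22.
  At 14: go right to 20.
    20 is a leaf — visit 20.
  Visit 14.
Visit 27.
Full post-order sequence: 38, 6, 33, 16, 24, 23, 4, 8, 13, 15, 22, 20, 14, 27.

13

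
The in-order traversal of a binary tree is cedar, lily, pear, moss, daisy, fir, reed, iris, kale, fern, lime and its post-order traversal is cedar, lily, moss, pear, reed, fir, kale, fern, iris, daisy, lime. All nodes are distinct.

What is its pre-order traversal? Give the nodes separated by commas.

The last element of post-order is the root; it splits in-order into left and right subtrees.
Root lime: left subtree has 10 nodes {cedar, lily, pear, moss, daisy, fir, reed, iris, kale, fern}, right has 0 { }.
  Root daisy: left subtree has 4 nodes {cedar, lily, pear, moss}, right has 5 {fir, reed, iris, kale, fern}.
    Root pear: left subtree has 2 nodes {cedar, lily}, right has 1 {moss}.
      Root lily: left subtree has 1 node {cedar}, right has 0 { }.
    Root iris: left subtree has 2 nodes {fir, reed}, right has 2 {kale, fern}.
      Root fir: left subtree has 0 nodes { }, right has 1 {reed}.
      Root fern: left subtree has 1 node {kale}, right has 0 { }.

lime, daisy, pear, lily, cedar, moss, iris, fir, reed, fern, kale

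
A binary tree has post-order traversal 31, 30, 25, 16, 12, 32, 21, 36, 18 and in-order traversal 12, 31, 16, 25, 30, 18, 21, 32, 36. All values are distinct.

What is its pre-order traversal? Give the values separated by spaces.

18 12 16 31 25 30 36 21 32

The last element of post-order is the root; it splits in-order into left and right subtrees.
Root 18: left subtree has 5 nodes {12, 31, 16, 25, 30}, right has 3 {21, 32, 36}.
  Root 12: left subtree has 0 nodes { }, right has 4 {31, 16, 25, 30}.
    Root 16: left subtree has 1 node {31}, right has 2 {25, 30}.
      Root 25: left subtree has 0 nodes { }, right has 1 {30}.
  Root 36: left subtree has 2 nodes {21, 32}, right has 0 { }.
    Root 21: left subtree has 0 nodes { }, right has 1 {32}.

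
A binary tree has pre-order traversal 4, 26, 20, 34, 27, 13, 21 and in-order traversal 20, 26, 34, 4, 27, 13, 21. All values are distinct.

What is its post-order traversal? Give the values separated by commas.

20, 34, 26, 21, 13, 27, 4

The first element of pre-order is the root; it splits in-order into left and right subtrees.
Root 4: left subtree has 3 nodes {20, 26, 34}, right has 3 {27, 13, 21}.
  Root 26: left subtree has 1 node {20}, right has 1 {34}.
  Root 27: left subtree has 0 nodes { }, right has 2 {13, 21}.
    Root 13: left subtree has 0 nodes { }, right has 1 {21}.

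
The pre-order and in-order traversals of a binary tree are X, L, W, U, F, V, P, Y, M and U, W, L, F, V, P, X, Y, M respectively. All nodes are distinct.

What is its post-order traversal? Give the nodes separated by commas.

U, W, P, V, F, L, M, Y, X

The first element of pre-order is the root; it splits in-order into left and right subtrees.
Root X: left subtree has 6 nodes {U, W, L, F, V, P}, right has 2 {Y, M}.
  Root L: left subtree has 2 nodes {U, W}, right has 3 {F, V, P}.
    Root W: left subtree has 1 node {U}, right has 0 { }.
    Root F: left subtree has 0 nodes { }, right has 2 {V, P}.
      Root V: left subtree has 0 nodes { }, right has 1 {P}.
  Root Y: left subtree has 0 nodes { }, right has 1 {M}.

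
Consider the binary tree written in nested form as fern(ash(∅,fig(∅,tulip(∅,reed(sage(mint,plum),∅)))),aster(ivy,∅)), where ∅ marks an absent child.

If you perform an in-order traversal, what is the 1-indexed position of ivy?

In-order visits the left subtree, then the node, then the right subtree.
At fern: go left to ash.
  At ash: no left child.
  Visit ash.
  At ash: go right to fig.
    At fig: no left child.
    Visit fig.
    At fig: go right to tulip.
      At tulip: no left child.
      Visit tulip.
      At tulip: go right to reed.
        At reed: go left to sage.
          At sage: go left to mint.
            mint is a leaf — visit mint.
          Visit sage.
          At sage: go right to plum.
            plum is a leaf — visit plum.
        Visit reed.
        At reed: no right child.
Visit fern.
At fern: go right to aster.
  At aster: go left to ivy.
    ivy is a leaf — visit ivy.
  Visit aster.
  At aster: no right child.
Full in-order sequence: ash, fig, tulip, mint, sage, plum, reed, fern, ivy, aster.

9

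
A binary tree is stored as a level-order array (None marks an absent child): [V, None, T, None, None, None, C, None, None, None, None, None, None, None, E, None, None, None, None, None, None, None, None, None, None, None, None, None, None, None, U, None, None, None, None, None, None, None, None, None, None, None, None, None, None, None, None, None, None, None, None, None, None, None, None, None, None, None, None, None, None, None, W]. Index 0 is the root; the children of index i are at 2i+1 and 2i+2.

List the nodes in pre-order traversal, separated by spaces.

Pre-order visits the node, then its left subtree, then its right subtree.
Visit V.
At V: no left child.
At V: go right to T.
  Visit T.
  At T: no left child.
  At T: go right to C.
    Visit C.
    At C: no left child.
    At C: go right to E.
      Visit E.
      At E: no left child.
      At E: go right to U.
        Visit U.
        At U: no left child.
        At U: go right to W.
          W is a leaf — visit W.

V T C E U W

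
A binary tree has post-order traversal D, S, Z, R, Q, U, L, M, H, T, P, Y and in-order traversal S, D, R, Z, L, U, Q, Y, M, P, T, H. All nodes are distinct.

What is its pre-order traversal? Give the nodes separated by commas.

The last element of post-order is the root; it splits in-order into left and right subtrees.
Root Y: left subtree has 7 nodes {S, D, R, Z, L, U, Q}, right has 4 {M, P, T, H}.
  Root L: left subtree has 4 nodes {S, D, R, Z}, right has 2 {U, Q}.
    Root R: left subtree has 2 nodes {S, D}, right has 1 {Z}.
      Root S: left subtree has 0 nodes { }, right has 1 {D}.
    Root U: left subtree has 0 nodes { }, right has 1 {Q}.
  Root P: left subtree has 1 node {M}, right has 2 {T, H}.
    Root T: left subtree has 0 nodes { }, right has 1 {H}.

Y, L, R, S, D, Z, U, Q, P, M, T, H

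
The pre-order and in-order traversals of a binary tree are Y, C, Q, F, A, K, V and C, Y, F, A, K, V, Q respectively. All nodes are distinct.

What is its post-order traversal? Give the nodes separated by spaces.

The first element of pre-order is the root; it splits in-order into left and right subtrees.
Root Y: left subtree has 1 node {C}, right has 5 {F, A, K, V, Q}.
  Root Q: left subtree has 4 nodes {F, A, K, V}, right has 0 { }.
    Root F: left subtree has 0 nodes { }, right has 3 {A, K, V}.
      Root A: left subtree has 0 nodes { }, right has 2 {K, V}.
        Root K: left subtree has 0 nodes { }, right has 1 {V}.

C V K A F Q Y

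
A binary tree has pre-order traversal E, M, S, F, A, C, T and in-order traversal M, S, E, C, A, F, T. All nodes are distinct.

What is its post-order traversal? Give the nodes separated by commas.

S, M, C, A, T, F, E

The first element of pre-order is the root; it splits in-order into left and right subtrees.
Root E: left subtree has 2 nodes {M, S}, right has 4 {C, A, F, T}.
  Root M: left subtree has 0 nodes { }, right has 1 {S}.
  Root F: left subtree has 2 nodes {C, A}, right has 1 {T}.
    Root A: left subtree has 1 node {C}, right has 0 { }.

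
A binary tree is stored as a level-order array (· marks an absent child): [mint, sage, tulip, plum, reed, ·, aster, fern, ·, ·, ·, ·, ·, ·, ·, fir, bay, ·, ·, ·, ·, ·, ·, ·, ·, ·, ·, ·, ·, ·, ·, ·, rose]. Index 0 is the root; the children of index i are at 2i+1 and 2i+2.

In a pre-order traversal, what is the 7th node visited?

bay

Pre-order visits the node, then its left subtree, then its right subtree.
Visit mint.
At mint: go left to sage.
  Visit sage.
  At sage: go left to plum.
    Visit plum.
    At plum: go left to fern.
      Visit fern.
      At fern: go left to fir.
        Visit fir.
        At fir: no left child.
        At fir: go right to rose.
          rose is a leaf — visit rose.
      At fern: go right to bay.
        bay is a leaf — visit bay.
    At plum: no right child.
  At sage: go right to reed.
    reed is a leaf — visit reed.
At mint: go right to tulip.
  Visit tulip.
  At tulip: no left child.
  At tulip: go right to aster.
    aster is a leaf — visit aster.
Full pre-order sequence: mint, sage, plum, fern, fir, rose, bay, reed, tulip, aster.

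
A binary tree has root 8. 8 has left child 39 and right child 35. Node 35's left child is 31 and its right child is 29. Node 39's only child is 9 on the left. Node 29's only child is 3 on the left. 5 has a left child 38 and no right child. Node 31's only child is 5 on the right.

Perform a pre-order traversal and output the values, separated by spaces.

8 39 9 35 31 5 38 29 3

Pre-order visits the node, then its left subtree, then its right subtree.
Visit 8.
At 8: go left to 39.
  Visit 39.
  At 39: go left to 9.
    9 is a leaf — visit 9.
  At 39: no right child.
At 8: go right to 35.
  Visit 35.
  At 35: go left to 31.
    Visit 31.
    At 31: no left child.
    At 31: go right to 5.
      Visit 5.
      At 5: go left to 38.
        38 is a leaf — visit 38.
      At 5: no right child.
  At 35: go right to 29.
    Visit 29.
    At 29: go left to 3.
      3 is a leaf — visit 3.
    At 29: no right child.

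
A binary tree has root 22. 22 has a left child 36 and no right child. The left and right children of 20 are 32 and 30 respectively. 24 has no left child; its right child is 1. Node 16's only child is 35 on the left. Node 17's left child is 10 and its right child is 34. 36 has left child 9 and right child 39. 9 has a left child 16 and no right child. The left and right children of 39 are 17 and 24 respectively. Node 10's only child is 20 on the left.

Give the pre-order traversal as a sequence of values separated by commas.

22, 36, 9, 16, 35, 39, 17, 10, 20, 32, 30, 34, 24, 1

Pre-order visits the node, then its left subtree, then its right subtree.
Visit 22.
At 22: go left to 36.
  Visit 36.
  At 36: go left to 9.
    Visit 9.
    At 9: go left to 16.
      Visit 16.
      At 16: go left to 35.
        35 is a leaf — visit 35.
      At 16: no right child.
    At 9: no right child.
  At 36: go right to 39.
    Visit 39.
    At 39: go left to 17.
      Visit 17.
      At 17: go left to 10.
        Visit 10.
        At 10: go left to 20.
          Visit 20.
          At 20: go left to 32.
            32 is a leaf — visit 32.
          At 20: go right to 30.
            30 is a leaf — visit 30.
        At 10: no right child.
      At 17: go right to 34.
        34 is a leaf — visit 34.
    At 39: go right to 24.
      Visit 24.
      At 24: no left child.
      At 24: go right to 1.
        1 is a leaf — visit 1.
At 22: no right child.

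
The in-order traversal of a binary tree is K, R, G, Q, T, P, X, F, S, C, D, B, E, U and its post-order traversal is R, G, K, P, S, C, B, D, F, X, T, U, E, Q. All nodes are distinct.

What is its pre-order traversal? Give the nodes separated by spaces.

The last element of post-order is the root; it splits in-order into left and right subtrees.
Root Q: left subtree has 3 nodes {K, R, G}, right has 10 {T, P, X, F, S, C, D, B, E, U}.
  Root K: left subtree has 0 nodes { }, right has 2 {R, G}.
    Root G: left subtree has 1 node {R}, right has 0 { }.
  Root E: left subtree has 8 nodes {T, P, X, F, S, C, D, B}, right has 1 {U}.
    Root T: left subtree has 0 nodes { }, right has 7 {P, X, F, S, C, D, B}.
      Root X: left subtree has 1 node {P}, right has 5 {F, S, C, D, B}.
        Root F: left subtree has 0 nodes { }, right has 4 {S, C, D, B}.
          Root D: left subtree has 2 nodes {S, C}, right has 1 {B}.
            Root C: left subtree has 1 node {S}, right has 0 { }.

Q K G R E T X P F D C S B U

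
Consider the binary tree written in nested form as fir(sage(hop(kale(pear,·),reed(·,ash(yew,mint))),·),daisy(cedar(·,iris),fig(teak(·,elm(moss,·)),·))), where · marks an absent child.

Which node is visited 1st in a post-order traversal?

Post-order visits the left subtree, then the right subtree, then the node.
At fir: go left to sage.
  At sage: go left to hop.
    At hop: go left to kale.
      At kale: go left to pear.
        pear is a leaf — visit pear.
      At kale: no right child.
      Visit kale.
    At hop: go right to reed.
      At reed: no left child.
      At reed: go right to ash.
        At ash: go left to yew.
          yew is a leaf — visit yew.
        At ash: go right to mint.
          mint is a leaf — visit mint.
        Visit ash.
      Visit reed.
    Visit hop.
  At sage: no right child.
  Visit sage.
At fir: go right to daisy.
  At daisy: go left to cedar.
    At cedar: no left child.
    At cedar: go right to iris.
      iris is a leaf — visit iris.
    Visit cedar.
  At daisy: go right to fig.
    At fig: go left to teak.
      At teak: no left child.
      At teak: go right to elm.
        At elm: go left to moss.
          moss is a leaf — visit moss.
        At elm: no right child.
        Visit elm.
      Visit teak.
    At fig: no right child.
    Visit fig.
  Visit daisy.
Visit fir.
Full post-order sequence: pear, kale, yew, mint, ash, reed, hop, sage, iris, cedar, moss, elm, teak, fig, daisy, fir.

pear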